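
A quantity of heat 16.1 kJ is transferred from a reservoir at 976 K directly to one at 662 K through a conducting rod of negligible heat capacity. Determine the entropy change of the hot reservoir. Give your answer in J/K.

ΔS_hot = -16.5 J/K

The hot reservoir loses heat Q, so ΔS_hot = −Q/T_H = −16100/976 = -16.5 J/K.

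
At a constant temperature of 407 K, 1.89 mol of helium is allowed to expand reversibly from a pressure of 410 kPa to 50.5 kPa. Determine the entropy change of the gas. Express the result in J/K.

For an isothermal ideal gas ΔS_gas = nR ln(P₁/P₂) = 1.89 × 8.314 × ln(410/50.5) = 32.9 J/K.

ΔS_gas = 32.9 J/K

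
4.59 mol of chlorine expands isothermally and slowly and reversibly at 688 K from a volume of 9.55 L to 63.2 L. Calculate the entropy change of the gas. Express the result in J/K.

ΔS_gas = 72.1 J/K

For an isothermal ideal gas ΔS_gas = nR ln(V₂/V₁) = 4.59 × 8.314 × ln(63.2/9.55) = 72.1 J/K.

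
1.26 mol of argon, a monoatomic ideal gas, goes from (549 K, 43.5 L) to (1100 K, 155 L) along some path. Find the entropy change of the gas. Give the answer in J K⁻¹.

Entropy is a state function: ΔS = nC_V ln(T₂/T₁) + nR ln(V₂/V₁), with C_V = 3R/2 = 12.47 J mol⁻¹ K⁻¹ for a monoatomic ideal gas.
ΔS = 1.26 × [12.47 × ln(1100/549) + 8.314 × ln(155/43.5)] = 24.2 J/K.

ΔS = 24.2 J/K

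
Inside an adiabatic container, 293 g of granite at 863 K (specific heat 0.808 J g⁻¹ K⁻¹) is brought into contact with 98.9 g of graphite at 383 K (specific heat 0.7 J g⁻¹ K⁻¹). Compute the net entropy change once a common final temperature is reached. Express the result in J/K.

ΔS_total = 15.1 J/K

Energy balance: T_f = (m₁c₁T₁ + m₂c₂T₂)/(m₁c₁ + m₂c₂) = 754.39 K.
ΔS₁ = m₁c₁ ln(T_f/T₁) = 236.744 × ln(754.39/863) = -31.84 J/K.
ΔS₂ = m₂c₂ ln(T_f/T₂) = 69.23 × ln(754.39/383) = 46.93 J/K.
ΔS_total = -31.84 + 46.93 = 15.1 J/K.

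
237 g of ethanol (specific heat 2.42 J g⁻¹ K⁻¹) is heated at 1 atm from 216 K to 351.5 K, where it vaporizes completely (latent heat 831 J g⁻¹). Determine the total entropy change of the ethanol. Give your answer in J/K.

Warming step: ΔS₁ = m c ln(T_tr/T_i) = 237 × 2.42 × ln(351.5/216) = 279.3 J/K.
Phase change: ΔS₂ = +mL/T_tr = 237 × 831 / 351.5 = 560.3 J/K.
ΔS_total = (279.3) + (560.3) = 840 J/K.

ΔS = 840 J/K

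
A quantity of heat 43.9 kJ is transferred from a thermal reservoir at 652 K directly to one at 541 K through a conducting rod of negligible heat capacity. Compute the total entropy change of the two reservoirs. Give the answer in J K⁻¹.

ΔS_hot = −Q/T_H = −43900/652 = -67.33 J/K and ΔS_cold = +Q/T_C = 43900/541 = 81.15 J/K.
ΔS_total = -67.33 + 81.15 = 13.8 J/K, positive as the second law requires.

ΔS_total = 13.8 J/K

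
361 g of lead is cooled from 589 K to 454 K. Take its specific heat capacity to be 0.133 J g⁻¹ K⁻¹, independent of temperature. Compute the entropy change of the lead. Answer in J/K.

ΔS = ∫dQ_rev/T = m c ln(T₂/T₁) = 361 × 0.133 × ln(454/589) = -12.5 J/K.

ΔS = -12.5 J/K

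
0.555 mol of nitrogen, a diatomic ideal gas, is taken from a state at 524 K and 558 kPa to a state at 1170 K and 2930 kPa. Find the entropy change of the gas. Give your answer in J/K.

ΔS = 5.32 J/K

ΔS = nC_p ln(T₂/T₁) − nR ln(P₂/P₁), with C_p = 7R/2 = 29.1 J mol⁻¹ K⁻¹ for a diatomic ideal gas.
ΔS = 0.555 × [29.1 × ln(1170/524) − 8.314 × ln(2930/558)] = 5.32 J/K.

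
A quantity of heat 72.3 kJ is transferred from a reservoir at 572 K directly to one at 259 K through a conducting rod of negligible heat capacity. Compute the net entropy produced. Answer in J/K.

ΔS_total = 153 J/K

ΔS_hot = −Q/T_H = −72300/572 = -126.4 J/K and ΔS_cold = +Q/T_C = 72300/259 = 279.2 J/K.
ΔS_total = -126.4 + 279.2 = 153 J/K, positive as the second law requires.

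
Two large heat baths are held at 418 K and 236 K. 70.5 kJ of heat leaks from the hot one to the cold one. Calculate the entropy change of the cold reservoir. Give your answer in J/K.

ΔS_cold = 299 J/K

The cold reservoir gains heat Q, so ΔS_cold = +Q/T_C = 70500/236 = 299 J/K.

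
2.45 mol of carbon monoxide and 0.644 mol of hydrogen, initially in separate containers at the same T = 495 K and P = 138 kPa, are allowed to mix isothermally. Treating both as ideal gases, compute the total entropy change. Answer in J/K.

Mole fractions: x_A = 2.45/3.09 = 0.792, x_B = 0.208.
ΔS_mix = −R(n_A ln x_A + n_B ln x_B) = −8.314 × (2.45 ln 0.792 + 0.644 ln 0.208) = 13.2 J/K.

ΔS_mix = 13.2 J/K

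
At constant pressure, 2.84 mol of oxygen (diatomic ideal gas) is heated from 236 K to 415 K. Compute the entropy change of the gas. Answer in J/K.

At constant pressure, ΔS = nC_p ln(T₂/T₁) with C_p = 7R/2 = 29.1 J mol⁻¹ K⁻¹.
ΔS = 2.84 × 29.1 × ln(415/236) = 46.6 J/K.

ΔS = 46.6 J/K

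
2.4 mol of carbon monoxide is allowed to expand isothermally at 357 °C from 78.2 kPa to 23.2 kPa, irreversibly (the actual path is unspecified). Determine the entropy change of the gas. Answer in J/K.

ΔS_gas = 24.2 J/K

Entropy is a state function, so ΔS_gas depends only on the end states.
For an isothermal ideal gas ΔS_gas = nR ln(P₁/P₂) = 2.4 × 8.314 × ln(78.2/23.2) = 24.2 J/K.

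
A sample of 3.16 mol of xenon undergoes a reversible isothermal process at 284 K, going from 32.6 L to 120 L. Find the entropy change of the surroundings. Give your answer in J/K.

For an isothermal ideal gas ΔS_gas = nR ln(V₂/V₁) = 3.16 × 8.314 × ln(120/32.6) = 34.2 J/K.
The process is reversible, so ΔS_surr = −ΔS_gas = -34.2 J/K and ΔS_universe = 0.

ΔS_surr = -34.2 J/K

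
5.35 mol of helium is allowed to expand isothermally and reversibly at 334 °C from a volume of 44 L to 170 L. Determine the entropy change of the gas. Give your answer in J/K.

ΔS_gas = 60.1 J/K

For an isothermal ideal gas ΔS_gas = nR ln(V₂/V₁) = 5.35 × 8.314 × ln(170/44) = 60.1 J/K.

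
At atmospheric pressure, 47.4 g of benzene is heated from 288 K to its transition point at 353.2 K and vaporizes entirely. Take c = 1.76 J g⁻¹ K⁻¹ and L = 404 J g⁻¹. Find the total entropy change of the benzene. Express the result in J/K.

Warming step: ΔS₁ = m c ln(T_tr/T_i) = 47.4 × 1.76 × ln(353.2/288) = 17.02 J/K.
Phase change: ΔS₂ = +mL/T_tr = 47.4 × 404 / 353.2 = 54.22 J/K.
ΔS_total = (17.02) + (54.22) = 71.2 J/K.

ΔS = 71.2 J/K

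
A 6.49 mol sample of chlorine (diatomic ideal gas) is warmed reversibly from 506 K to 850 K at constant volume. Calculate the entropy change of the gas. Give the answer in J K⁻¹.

At constant volume, ΔS = nC_V ln(T₂/T₁) with C_V = 5R/2 = 20.79 J mol⁻¹ K⁻¹.
ΔS = 6.49 × 20.79 × ln(850/506) = 70 J/K.

ΔS = 70 J/K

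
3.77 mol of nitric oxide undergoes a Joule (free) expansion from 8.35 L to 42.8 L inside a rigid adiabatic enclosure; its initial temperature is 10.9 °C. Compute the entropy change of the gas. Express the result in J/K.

For an ideal gas in free expansion Q = 0 and W = 0, so T is unchanged.
Entropy is a state function; using a reversible isothermal path, ΔS_gas = nR ln(V₂/V₁) = 3.77 × 8.314 × ln(42.8/8.35) = 51.2 J/K.

ΔS_gas = 51.2 J/K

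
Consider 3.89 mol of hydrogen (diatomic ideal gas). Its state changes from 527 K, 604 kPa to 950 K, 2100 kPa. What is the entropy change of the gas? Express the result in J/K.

ΔS = 26.4 J/K

ΔS = nC_p ln(T₂/T₁) − nR ln(P₂/P₁), with C_p = 7R/2 = 29.1 J mol⁻¹ K⁻¹ for a diatomic ideal gas.
ΔS = 3.89 × [29.1 × ln(950/527) − 8.314 × ln(2100/604)] = 26.4 J/K.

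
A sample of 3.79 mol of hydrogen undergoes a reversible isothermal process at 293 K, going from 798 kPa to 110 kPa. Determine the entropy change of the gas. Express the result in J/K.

For an isothermal ideal gas ΔS_gas = nR ln(P₁/P₂) = 3.79 × 8.314 × ln(798/110) = 62.4 J/K.

ΔS_gas = 62.4 J/K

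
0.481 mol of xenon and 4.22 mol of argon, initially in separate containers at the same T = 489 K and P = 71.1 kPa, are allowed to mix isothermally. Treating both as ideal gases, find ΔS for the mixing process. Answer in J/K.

Mole fractions: x_A = 0.481/4.7 = 0.102, x_B = 0.898.
ΔS_mix = −R(n_A ln x_A + n_B ln x_B) = −8.314 × (0.481 ln 0.102 + 4.22 ln 0.898) = 12.9 J/K.

ΔS_mix = 12.9 J/K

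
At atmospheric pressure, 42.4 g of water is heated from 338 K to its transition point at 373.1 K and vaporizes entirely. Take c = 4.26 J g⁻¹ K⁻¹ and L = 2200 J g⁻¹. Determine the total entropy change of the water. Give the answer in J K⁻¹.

Warming step: ΔS₁ = m c ln(T_tr/T_i) = 42.4 × 4.26 × ln(373.1/338) = 17.85 J/K.
Phase change: ΔS₂ = +mL/T_tr = 42.4 × 2200 / 373.1 = 250 J/K.
ΔS_total = (17.85) + (250) = 268 J/K.

ΔS = 268 J/K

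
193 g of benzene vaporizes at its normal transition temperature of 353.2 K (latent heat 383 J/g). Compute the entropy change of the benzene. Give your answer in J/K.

Heat absorbed by the substance: Q = mL = 193 × 383 = 73919 J.
At constant T, ΔS = Q_rev/T = 73919 / 353.2 = 209 J/K.

ΔS = 209 J/K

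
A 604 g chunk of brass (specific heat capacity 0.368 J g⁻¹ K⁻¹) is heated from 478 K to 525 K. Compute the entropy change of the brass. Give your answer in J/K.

ΔS = ∫dQ_rev/T = m c ln(T₂/T₁) = 604 × 0.368 × ln(525/478) = 20.8 J/K.

ΔS = 20.8 J/K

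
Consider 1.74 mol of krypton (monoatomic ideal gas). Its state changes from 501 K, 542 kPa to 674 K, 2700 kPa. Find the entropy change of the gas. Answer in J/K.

ΔS = nC_p ln(T₂/T₁) − nR ln(P₂/P₁), with C_p = 5R/2 = 20.79 J mol⁻¹ K⁻¹ for a monoatomic ideal gas.
ΔS = 1.74 × [20.79 × ln(674/501) − 8.314 × ln(2700/542)] = -12.5 J/K.

ΔS = -12.5 J/K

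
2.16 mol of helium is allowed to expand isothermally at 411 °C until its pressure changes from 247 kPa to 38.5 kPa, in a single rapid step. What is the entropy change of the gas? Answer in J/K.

Entropy is a state function, so ΔS_gas depends only on the end states.
For an isothermal ideal gas ΔS_gas = nR ln(P₁/P₂) = 2.16 × 8.314 × ln(247/38.5) = 33.4 J/K.

ΔS_gas = 33.4 J/K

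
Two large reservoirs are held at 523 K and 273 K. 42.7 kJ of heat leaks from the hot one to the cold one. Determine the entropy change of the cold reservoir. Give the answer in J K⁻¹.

ΔS_cold = 156 J/K

The cold reservoir gains heat Q, so ΔS_cold = +Q/T_C = 42700/273 = 156 J/K.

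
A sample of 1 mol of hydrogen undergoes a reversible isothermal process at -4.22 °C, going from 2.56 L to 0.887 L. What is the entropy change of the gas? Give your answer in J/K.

For an isothermal ideal gas ΔS_gas = nR ln(V₂/V₁) = 1 × 8.314 × ln(0.887/2.56) = -8.81 J/K.

ΔS_gas = -8.81 J/K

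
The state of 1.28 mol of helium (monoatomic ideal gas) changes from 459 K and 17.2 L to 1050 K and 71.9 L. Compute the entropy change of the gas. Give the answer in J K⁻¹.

ΔS = 28.4 J/K

Entropy is a state function: ΔS = nC_V ln(T₂/T₁) + nR ln(V₂/V₁), with C_V = 3R/2 = 12.47 J mol⁻¹ K⁻¹ for a monoatomic ideal gas.
ΔS = 1.28 × [12.47 × ln(1050/459) + 8.314 × ln(71.9/17.2)] = 28.4 J/K.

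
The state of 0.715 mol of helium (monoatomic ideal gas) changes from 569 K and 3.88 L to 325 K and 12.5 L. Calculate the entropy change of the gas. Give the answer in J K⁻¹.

ΔS = 1.96 J/K

Entropy is a state function: ΔS = nC_V ln(T₂/T₁) + nR ln(V₂/V₁), with C_V = 3R/2 = 12.47 J mol⁻¹ K⁻¹ for a monoatomic ideal gas.
ΔS = 0.715 × [12.47 × ln(325/569) + 8.314 × ln(12.5/3.88)] = 1.96 J/K.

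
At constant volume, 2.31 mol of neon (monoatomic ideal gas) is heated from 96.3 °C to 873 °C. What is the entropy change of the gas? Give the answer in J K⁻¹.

In kelvin: T₁ = 369.45 K, T₂ = 1146.15 K. At constant volume, ΔS = nC_V ln(T₂/T₁) with C_V = 3R/2 = 12.47 J mol⁻¹ K⁻¹.
ΔS = 2.31 × 12.47 × ln(1146.15/369.45) = 32.6 J/K.

ΔS = 32.6 J/K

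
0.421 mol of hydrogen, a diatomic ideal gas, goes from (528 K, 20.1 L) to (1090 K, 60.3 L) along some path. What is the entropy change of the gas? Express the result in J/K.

ΔS = 10.2 J/K

Entropy is a state function: ΔS = nC_V ln(T₂/T₁) + nR ln(V₂/V₁), with C_V = 5R/2 = 20.79 J mol⁻¹ K⁻¹ for a diatomic ideal gas.
ΔS = 0.421 × [20.79 × ln(1090/528) + 8.314 × ln(60.3/20.1)] = 10.2 J/K.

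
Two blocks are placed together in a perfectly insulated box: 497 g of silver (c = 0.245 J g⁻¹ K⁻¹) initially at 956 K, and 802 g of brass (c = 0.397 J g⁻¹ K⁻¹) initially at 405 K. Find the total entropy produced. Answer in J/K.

ΔS_total = 36 J/K

Energy balance: T_f = (m₁c₁T₁ + m₂c₂T₂)/(m₁c₁ + m₂c₂) = 557.43 K.
ΔS₁ = m₁c₁ ln(T_f/T₁) = 121.765 × ln(557.43/956) = -65.68 J/K.
ΔS₂ = m₂c₂ ln(T_f/T₂) = 318.394 × ln(557.43/405) = 101.7 J/K.
ΔS_total = -65.68 + 101.7 = 36 J/K.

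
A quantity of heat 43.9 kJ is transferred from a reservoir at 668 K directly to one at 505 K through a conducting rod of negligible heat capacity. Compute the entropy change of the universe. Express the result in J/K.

ΔS_total = 21.2 J/K

ΔS_hot = −Q/T_H = −43900/668 = -65.72 J/K and ΔS_cold = +Q/T_C = 43900/505 = 86.93 J/K.
ΔS_total = -65.72 + 86.93 = 21.2 J/K, positive as the second law requires.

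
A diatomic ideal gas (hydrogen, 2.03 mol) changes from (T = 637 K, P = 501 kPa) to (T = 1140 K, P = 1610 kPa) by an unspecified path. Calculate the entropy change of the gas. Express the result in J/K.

ΔS = nC_p ln(T₂/T₁) − nR ln(P₂/P₁), with C_p = 7R/2 = 29.1 J mol⁻¹ K⁻¹ for a diatomic ideal gas.
ΔS = 2.03 × [29.1 × ln(1140/637) − 8.314 × ln(1610/501)] = 14.7 J/K.

ΔS = 14.7 J/K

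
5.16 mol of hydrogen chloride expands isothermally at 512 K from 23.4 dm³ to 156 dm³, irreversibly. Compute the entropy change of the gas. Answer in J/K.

ΔS_gas = 81.4 J/K

Entropy is a state function, so ΔS_gas depends only on the end states.
For an isothermal ideal gas ΔS_gas = nR ln(V₂/V₁) = 5.16 × 8.314 × ln(156/23.4) = 81.4 J/K.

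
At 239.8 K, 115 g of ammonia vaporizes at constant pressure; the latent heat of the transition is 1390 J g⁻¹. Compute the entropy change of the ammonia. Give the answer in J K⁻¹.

Heat absorbed by the substance: Q = mL = 115 × 1390 = 159850 J.
At constant T, ΔS = Q_rev/T = 159850 / 239.8 = 667 J/K.

ΔS = 667 J/K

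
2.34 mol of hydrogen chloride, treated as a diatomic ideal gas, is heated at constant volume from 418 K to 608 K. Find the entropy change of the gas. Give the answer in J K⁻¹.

ΔS = 18.2 J/K

At constant volume, ΔS = nC_V ln(T₂/T₁) with C_V = 5R/2 = 20.79 J mol⁻¹ K⁻¹.
ΔS = 2.34 × 20.79 × ln(608/418) = 18.2 J/K.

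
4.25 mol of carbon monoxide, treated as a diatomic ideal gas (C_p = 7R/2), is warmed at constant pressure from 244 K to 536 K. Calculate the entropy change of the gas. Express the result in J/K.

At constant pressure, ΔS = nC_p ln(T₂/T₁) with C_p = 7R/2 = 29.1 J mol⁻¹ K⁻¹.
ΔS = 4.25 × 29.1 × ln(536/244) = 97.3 J/K.

ΔS = 97.3 J/K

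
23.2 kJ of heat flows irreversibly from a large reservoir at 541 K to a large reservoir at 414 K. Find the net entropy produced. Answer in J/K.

ΔS_hot = −Q/T_H = −23200/541 = -42.88 J/K and ΔS_cold = +Q/T_C = 23200/414 = 56.04 J/K.
ΔS_total = -42.88 + 56.04 = 13.2 J/K, positive as the second law requires.

ΔS_total = 13.2 J/K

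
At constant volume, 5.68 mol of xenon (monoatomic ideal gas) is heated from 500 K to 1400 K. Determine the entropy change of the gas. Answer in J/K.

At constant volume, ΔS = nC_V ln(T₂/T₁) with C_V = 3R/2 = 12.47 J mol⁻¹ K⁻¹.
ΔS = 5.68 × 12.47 × ln(1400/500) = 72.9 J/K.

ΔS = 72.9 J/K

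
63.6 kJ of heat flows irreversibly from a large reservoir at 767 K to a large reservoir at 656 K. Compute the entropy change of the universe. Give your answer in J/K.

ΔS_hot = −Q/T_H = −63600/767 = -82.92 J/K and ΔS_cold = +Q/T_C = 63600/656 = 96.95 J/K.
ΔS_total = -82.92 + 96.95 = 14 J/K, positive as the second law requires.

ΔS_total = 14 J/K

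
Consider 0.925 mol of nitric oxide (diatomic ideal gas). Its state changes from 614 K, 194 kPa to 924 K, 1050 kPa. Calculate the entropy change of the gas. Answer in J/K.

ΔS = nC_p ln(T₂/T₁) − nR ln(P₂/P₁), with C_p = 7R/2 = 29.1 J mol⁻¹ K⁻¹ for a diatomic ideal gas.
ΔS = 0.925 × [29.1 × ln(924/614) − 8.314 × ln(1050/194)] = -1.99 J/K.

ΔS = -1.99 J/K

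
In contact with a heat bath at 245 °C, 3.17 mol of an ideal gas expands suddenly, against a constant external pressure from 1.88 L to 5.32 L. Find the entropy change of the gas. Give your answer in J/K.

Entropy is a state function, so ΔS_gas depends only on the end states.
For an isothermal ideal gas ΔS_gas = nR ln(V₂/V₁) = 3.17 × 8.314 × ln(5.32/1.88) = 27.4 J/K.

ΔS_gas = 27.4 J/K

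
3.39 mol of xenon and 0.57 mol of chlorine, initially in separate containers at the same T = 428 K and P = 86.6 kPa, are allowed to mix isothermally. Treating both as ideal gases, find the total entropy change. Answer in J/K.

Mole fractions: x_A = 3.39/3.96 = 0.856, x_B = 0.144.
ΔS_mix = −R(n_A ln x_A + n_B ln x_B) = −8.314 × (3.39 ln 0.856 + 0.57 ln 0.144) = 13.6 J/K.

ΔS_mix = 13.6 J/K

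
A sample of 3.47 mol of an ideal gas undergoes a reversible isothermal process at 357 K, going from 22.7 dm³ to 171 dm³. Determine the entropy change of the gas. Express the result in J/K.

For an isothermal ideal gas ΔS_gas = nR ln(V₂/V₁) = 3.47 × 8.314 × ln(171/22.7) = 58.3 J/K.

ΔS_gas = 58.3 J/K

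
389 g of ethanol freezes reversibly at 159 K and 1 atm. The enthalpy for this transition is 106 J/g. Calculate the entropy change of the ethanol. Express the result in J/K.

Heat released by the substance: Q = −mL = −389 × 106 = −41234 J.
At constant T, ΔS = Q_rev/T = −41234 / 159 = -259 J/K.

ΔS = -259 J/K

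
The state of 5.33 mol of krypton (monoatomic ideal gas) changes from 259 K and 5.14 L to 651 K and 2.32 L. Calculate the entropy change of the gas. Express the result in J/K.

Entropy is a state function: ΔS = nC_V ln(T₂/T₁) + nR ln(V₂/V₁), with C_V = 3R/2 = 12.47 J mol⁻¹ K⁻¹ for a monoatomic ideal gas.
ΔS = 5.33 × [12.47 × ln(651/259) + 8.314 × ln(2.32/5.14)] = 26 J/K.

ΔS = 26 J/K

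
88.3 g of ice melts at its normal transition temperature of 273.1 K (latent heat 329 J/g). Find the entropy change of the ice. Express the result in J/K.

Heat absorbed by the substance: Q = mL = 88.3 × 329 = 29050.7 J.
At constant T, ΔS = Q_rev/T = 29050.7 / 273.1 = 106 J/K.

ΔS = 106 J/K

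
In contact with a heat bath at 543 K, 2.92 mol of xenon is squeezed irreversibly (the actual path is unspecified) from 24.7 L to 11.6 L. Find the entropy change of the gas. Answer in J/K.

Entropy is a state function, so ΔS_gas depends only on the end states.
For an isothermal ideal gas ΔS_gas = nR ln(V₂/V₁) = 2.92 × 8.314 × ln(11.6/24.7) = -18.3 J/K.

ΔS_gas = -18.3 J/K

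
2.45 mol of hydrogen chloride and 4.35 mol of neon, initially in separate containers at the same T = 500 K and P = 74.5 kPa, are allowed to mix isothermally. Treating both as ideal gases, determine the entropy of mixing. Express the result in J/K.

ΔS_mix = 37 J/K

Mole fractions: x_A = 2.45/6.8 = 0.36, x_B = 0.64.
ΔS_mix = −R(n_A ln x_A + n_B ln x_B) = −8.314 × (2.45 ln 0.36 + 4.35 ln 0.64) = 37 J/K.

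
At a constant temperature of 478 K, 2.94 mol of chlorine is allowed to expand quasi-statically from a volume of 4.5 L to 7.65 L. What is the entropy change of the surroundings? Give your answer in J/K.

For an isothermal ideal gas ΔS_gas = nR ln(V₂/V₁) = 2.94 × 8.314 × ln(7.65/4.5) = 13 J/K.
The process is reversible, so ΔS_surr = −ΔS_gas = -13 J/K and ΔS_universe = 0.

ΔS_surr = -13 J/K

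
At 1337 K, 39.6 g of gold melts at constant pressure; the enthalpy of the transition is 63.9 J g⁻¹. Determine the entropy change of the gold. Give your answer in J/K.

Heat absorbed by the substance: Q = mL = 39.6 × 63.9 = 2530.44 J.
At constant T, ΔS = Q_rev/T = 2530.44 / 1337 = 1.89 J/K.

ΔS = 1.89 J/K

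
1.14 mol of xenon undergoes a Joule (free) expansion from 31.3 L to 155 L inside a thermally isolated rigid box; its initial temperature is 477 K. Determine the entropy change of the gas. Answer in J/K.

For an ideal gas in free expansion Q = 0 and W = 0, so T is unchanged.
Entropy is a state function; using a reversible isothermal path, ΔS_gas = nR ln(V₂/V₁) = 1.14 × 8.314 × ln(155/31.3) = 15.2 J/K.

ΔS_gas = 15.2 J/K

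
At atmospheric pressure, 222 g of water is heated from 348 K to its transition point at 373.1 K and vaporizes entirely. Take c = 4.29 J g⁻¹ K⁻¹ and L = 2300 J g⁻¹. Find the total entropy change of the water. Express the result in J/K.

ΔS = 1430 J/K

Warming step: ΔS₁ = m c ln(T_tr/T_i) = 222 × 4.29 × ln(373.1/348) = 66.328 J/K.
Phase change: ΔS₂ = +mL/T_tr = 222 × 2300 / 373.1 = 1368.5 J/K.
ΔS_total = (66.328) + (1368.5) = 1430 J/K.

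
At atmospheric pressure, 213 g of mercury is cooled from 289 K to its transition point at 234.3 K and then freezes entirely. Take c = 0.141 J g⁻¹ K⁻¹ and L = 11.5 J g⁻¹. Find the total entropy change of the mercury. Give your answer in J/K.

Cooling step: ΔS₁ = m c ln(T_tr/T_i) = 213 × 0.141 × ln(234.3/289) = -6.302 J/K.
Phase change: ΔS₂ = −mL/T_tr = −213 × 11.5 / 234.3 = -10.45 J/K.
ΔS_total = (-6.302) + (-10.45) = -16.8 J/K.

ΔS = -16.8 J/K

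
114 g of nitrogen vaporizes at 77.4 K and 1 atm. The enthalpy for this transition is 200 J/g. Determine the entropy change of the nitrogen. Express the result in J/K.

ΔS = 295 J/K

Heat absorbed by the substance: Q = mL = 114 × 200 = 22800 J.
At constant T, ΔS = Q_rev/T = 22800 / 77.4 = 295 J/K.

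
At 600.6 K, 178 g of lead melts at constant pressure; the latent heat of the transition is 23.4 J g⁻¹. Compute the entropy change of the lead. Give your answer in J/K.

ΔS = 6.94 J/K

Heat absorbed by the substance: Q = mL = 178 × 23.4 = 4165.2 J.
At constant T, ΔS = Q_rev/T = 4165.2 / 600.6 = 6.94 J/K.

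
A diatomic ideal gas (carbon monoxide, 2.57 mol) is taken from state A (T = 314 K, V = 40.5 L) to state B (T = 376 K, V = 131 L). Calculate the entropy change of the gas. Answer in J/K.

ΔS = 34.7 J/K

Entropy is a state function: ΔS = nC_V ln(T₂/T₁) + nR ln(V₂/V₁), with C_V = 5R/2 = 20.79 J mol⁻¹ K⁻¹ for a diatomic ideal gas.
ΔS = 2.57 × [20.79 × ln(376/314) + 8.314 × ln(131/40.5)] = 34.7 J/K.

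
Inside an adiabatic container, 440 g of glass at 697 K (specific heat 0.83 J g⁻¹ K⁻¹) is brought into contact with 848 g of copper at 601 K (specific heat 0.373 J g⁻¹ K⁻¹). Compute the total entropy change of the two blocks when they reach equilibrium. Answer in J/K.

ΔS_total = 1.85 J/K

Energy balance: T_f = (m₁c₁T₁ + m₂c₂T₂)/(m₁c₁ + m₂c₂) = 652.44 K.
ΔS₁ = m₁c₁ ln(T_f/T₁) = 365.2 × ln(652.44/697) = -24.13 J/K.
ΔS₂ = m₂c₂ ln(T_f/T₂) = 316.304 × ln(652.44/601) = 25.98 J/K.
ΔS_total = -24.13 + 25.98 = 1.85 J/K.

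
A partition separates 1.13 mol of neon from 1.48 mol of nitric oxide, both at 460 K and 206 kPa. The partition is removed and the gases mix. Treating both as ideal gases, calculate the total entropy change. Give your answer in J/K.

ΔS_mix = 14.8 J/K

Mole fractions: x_A = 1.13/2.61 = 0.433, x_B = 0.567.
ΔS_mix = −R(n_A ln x_A + n_B ln x_B) = −8.314 × (1.13 ln 0.433 + 1.48 ln 0.567) = 14.8 J/K.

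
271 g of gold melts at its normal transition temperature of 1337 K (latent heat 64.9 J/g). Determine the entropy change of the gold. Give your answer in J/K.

ΔS = 13.2 J/K

Heat absorbed by the substance: Q = mL = 271 × 64.9 = 17587.9 J.
At constant T, ΔS = Q_rev/T = 17587.9 / 1337 = 13.2 J/K.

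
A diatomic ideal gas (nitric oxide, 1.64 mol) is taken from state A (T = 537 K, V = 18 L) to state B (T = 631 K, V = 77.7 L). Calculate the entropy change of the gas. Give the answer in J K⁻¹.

ΔS = 25.4 J/K

Entropy is a state function: ΔS = nC_V ln(T₂/T₁) + nR ln(V₂/V₁), with C_V = 5R/2 = 20.79 J mol⁻¹ K⁻¹ for a diatomic ideal gas.
ΔS = 1.64 × [20.79 × ln(631/537) + 8.314 × ln(77.7/18)] = 25.4 J/K.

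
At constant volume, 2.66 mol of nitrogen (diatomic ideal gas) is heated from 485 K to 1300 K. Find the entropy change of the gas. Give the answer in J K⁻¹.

ΔS = 54.5 J/K

At constant volume, ΔS = nC_V ln(T₂/T₁) with C_V = 5R/2 = 20.79 J mol⁻¹ K⁻¹.
ΔS = 2.66 × 20.79 × ln(1300/485) = 54.5 J/K.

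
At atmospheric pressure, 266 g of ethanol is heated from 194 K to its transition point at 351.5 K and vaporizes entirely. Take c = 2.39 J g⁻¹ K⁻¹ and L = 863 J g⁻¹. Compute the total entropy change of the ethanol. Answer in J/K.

Warming step: ΔS₁ = m c ln(T_tr/T_i) = 266 × 2.39 × ln(351.5/194) = 377.9 J/K.
Phase change: ΔS₂ = +mL/T_tr = 266 × 863 / 351.5 = 653.1 J/K.
ΔS_total = (377.9) + (653.1) = 1030 J/K.

ΔS = 1030 J/K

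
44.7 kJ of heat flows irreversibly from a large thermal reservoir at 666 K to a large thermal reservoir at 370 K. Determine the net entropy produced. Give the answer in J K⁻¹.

ΔS_hot = −Q/T_H = −44700/666 = -67.12 J/K and ΔS_cold = +Q/T_C = 44700/370 = 120.8 J/K.
ΔS_total = -67.12 + 120.8 = 53.7 J/K, positive as the second law requires.

ΔS_total = 53.7 J/K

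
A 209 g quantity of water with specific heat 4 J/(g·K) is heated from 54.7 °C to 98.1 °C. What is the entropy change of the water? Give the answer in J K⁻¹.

In kelvin: T₁ = 327.85 K, T₂ = 371.25 K. ΔS = ∫dQ_rev/T = m c ln(T₂/T₁) = 209 × 4 × ln(371.25/327.85) = 104 J/K.

ΔS = 104 J/K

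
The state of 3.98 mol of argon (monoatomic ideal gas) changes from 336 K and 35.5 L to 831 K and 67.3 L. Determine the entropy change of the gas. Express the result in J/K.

Entropy is a state function: ΔS = nC_V ln(T₂/T₁) + nR ln(V₂/V₁), with C_V = 3R/2 = 12.47 J mol⁻¹ K⁻¹ for a monoatomic ideal gas.
ΔS = 3.98 × [12.47 × ln(831/336) + 8.314 × ln(67.3/35.5)] = 66.1 J/K.

ΔS = 66.1 J/K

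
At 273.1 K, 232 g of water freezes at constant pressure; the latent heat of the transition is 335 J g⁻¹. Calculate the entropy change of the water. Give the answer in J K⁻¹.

ΔS = -285 J/K

Heat released by the substance: Q = −mL = −232 × 335 = −77720 J.
At constant T, ΔS = Q_rev/T = −77720 / 273.1 = -285 J/K.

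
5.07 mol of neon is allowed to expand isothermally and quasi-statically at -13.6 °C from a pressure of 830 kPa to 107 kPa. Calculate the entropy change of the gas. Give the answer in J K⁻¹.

For an isothermal ideal gas ΔS_gas = nR ln(P₁/P₂) = 5.07 × 8.314 × ln(830/107) = 86.4 J/K.

ΔS_gas = 86.4 J/K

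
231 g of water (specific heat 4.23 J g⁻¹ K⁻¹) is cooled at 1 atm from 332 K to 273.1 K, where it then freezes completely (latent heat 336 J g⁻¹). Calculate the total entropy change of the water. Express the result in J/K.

ΔS = -475 J/K

Cooling step: ΔS₁ = m c ln(T_tr/T_i) = 231 × 4.23 × ln(273.1/332) = -190.8 J/K.
Phase change: ΔS₂ = −mL/T_tr = −231 × 336 / 273.1 = -284.2 J/K.
ΔS_total = (-190.8) + (-284.2) = -475 J/K.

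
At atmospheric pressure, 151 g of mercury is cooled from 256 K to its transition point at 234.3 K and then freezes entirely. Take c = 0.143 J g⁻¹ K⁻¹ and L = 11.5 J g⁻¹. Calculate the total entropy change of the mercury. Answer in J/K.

Cooling step: ΔS₁ = m c ln(T_tr/T_i) = 151 × 0.143 × ln(234.3/256) = -1.913 J/K.
Phase change: ΔS₂ = −mL/T_tr = −151 × 11.5 / 234.3 = -7.411 J/K.
ΔS_total = (-1.913) + (-7.411) = -9.32 J/K.

ΔS = -9.32 J/K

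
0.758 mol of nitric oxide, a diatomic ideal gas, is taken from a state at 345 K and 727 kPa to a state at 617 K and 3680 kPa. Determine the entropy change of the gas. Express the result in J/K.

ΔS = nC_p ln(T₂/T₁) − nR ln(P₂/P₁), with C_p = 7R/2 = 29.1 J mol⁻¹ K⁻¹ for a diatomic ideal gas.
ΔS = 0.758 × [29.1 × ln(617/345) − 8.314 × ln(3680/727)] = 2.6 J/K.

ΔS = 2.6 J/K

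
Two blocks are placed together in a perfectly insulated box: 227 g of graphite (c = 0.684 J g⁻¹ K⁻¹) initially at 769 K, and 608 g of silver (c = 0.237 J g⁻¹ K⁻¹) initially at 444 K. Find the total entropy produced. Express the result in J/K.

ΔS_total = 11.1 J/K

Energy balance: T_f = (m₁c₁T₁ + m₂c₂T₂)/(m₁c₁ + m₂c₂) = 612.56 K.
ΔS₁ = m₁c₁ ln(T_f/T₁) = 155.268 × ln(612.56/769) = -35.31 J/K.
ΔS₂ = m₂c₂ ln(T_f/T₂) = 144.096 × ln(612.56/444) = 46.37 J/K.
ΔS_total = -35.31 + 46.37 = 11.1 J/K.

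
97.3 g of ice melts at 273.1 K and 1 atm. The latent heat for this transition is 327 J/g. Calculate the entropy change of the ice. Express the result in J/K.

ΔS = 117 J/K

Heat absorbed by the substance: Q = mL = 97.3 × 327 = 31817.1 J.
At constant T, ΔS = Q_rev/T = 31817.1 / 273.1 = 117 J/K.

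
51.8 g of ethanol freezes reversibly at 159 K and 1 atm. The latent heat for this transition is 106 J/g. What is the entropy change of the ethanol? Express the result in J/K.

Heat released by the substance: Q = −mL = −51.8 × 106 = −5490.8 J.
At constant T, ΔS = Q_rev/T = −5490.8 / 159 = -34.5 J/K.

ΔS = -34.5 J/K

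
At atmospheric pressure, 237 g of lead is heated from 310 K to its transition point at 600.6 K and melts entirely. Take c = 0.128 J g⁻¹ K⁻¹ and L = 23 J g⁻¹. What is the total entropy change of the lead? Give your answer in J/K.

ΔS = 29.1 J/K

Warming step: ΔS₁ = m c ln(T_tr/T_i) = 237 × 0.128 × ln(600.6/310) = 20.06 J/K.
Phase change: ΔS₂ = +mL/T_tr = 237 × 23 / 600.6 = 9.076 J/K.
ΔS_total = (20.06) + (9.076) = 29.1 J/K.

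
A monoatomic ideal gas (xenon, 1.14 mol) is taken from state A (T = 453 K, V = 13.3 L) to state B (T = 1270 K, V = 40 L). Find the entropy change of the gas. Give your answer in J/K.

ΔS = 25.1 J/K

Entropy is a state function: ΔS = nC_V ln(T₂/T₁) + nR ln(V₂/V₁), with C_V = 3R/2 = 12.47 J mol⁻¹ K⁻¹ for a monoatomic ideal gas.
ΔS = 1.14 × [12.47 × ln(1270/453) + 8.314 × ln(40/13.3)] = 25.1 J/K.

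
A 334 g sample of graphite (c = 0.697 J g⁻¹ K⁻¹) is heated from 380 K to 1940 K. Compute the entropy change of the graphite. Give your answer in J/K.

ΔS = ∫dQ_rev/T = m c ln(T₂/T₁) = 334 × 0.697 × ln(1940/380) = 380 J/K.

ΔS = 380 J/K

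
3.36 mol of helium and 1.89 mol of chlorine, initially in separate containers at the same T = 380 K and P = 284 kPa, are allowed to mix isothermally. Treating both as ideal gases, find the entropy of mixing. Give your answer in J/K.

Mole fractions: x_A = 3.36/5.25 = 0.64, x_B = 0.36.
ΔS_mix = −R(n_A ln x_A + n_B ln x_B) = −8.314 × (3.36 ln 0.64 + 1.89 ln 0.36) = 28.5 J/K.

ΔS_mix = 28.5 J/K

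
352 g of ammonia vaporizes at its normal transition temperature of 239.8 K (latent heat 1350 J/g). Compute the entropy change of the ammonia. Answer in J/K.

ΔS = 1980 J/K

Heat absorbed by the substance: Q = mL = 352 × 1350 = 475200 J.
At constant T, ΔS = Q_rev/T = 475200 / 239.8 = 1980 J/K.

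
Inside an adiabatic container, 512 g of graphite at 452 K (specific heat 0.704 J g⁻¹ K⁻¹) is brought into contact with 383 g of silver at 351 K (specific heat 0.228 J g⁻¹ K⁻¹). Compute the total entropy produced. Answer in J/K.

Energy balance: T_f = (m₁c₁T₁ + m₂c₂T₂)/(m₁c₁ + m₂c₂) = 432.3 K.
ΔS₁ = m₁c₁ ln(T_f/T₁) = 360.448 × ln(432.3/452) = -16.06 J/K.
ΔS₂ = m₂c₂ ln(T_f/T₂) = 87.324 × ln(432.3/351) = 18.19 J/K.
ΔS_total = -16.06 + 18.19 = 2.13 J/K.

ΔS_total = 2.13 J/K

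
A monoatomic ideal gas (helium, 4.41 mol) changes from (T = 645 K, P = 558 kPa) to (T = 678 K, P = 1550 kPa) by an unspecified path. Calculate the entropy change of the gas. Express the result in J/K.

ΔS = -32.9 J/K

ΔS = nC_p ln(T₂/T₁) − nR ln(P₂/P₁), with C_p = 5R/2 = 20.79 J mol⁻¹ K⁻¹ for a monoatomic ideal gas.
ΔS = 4.41 × [20.79 × ln(678/645) − 8.314 × ln(1550/558)] = -32.9 J/K.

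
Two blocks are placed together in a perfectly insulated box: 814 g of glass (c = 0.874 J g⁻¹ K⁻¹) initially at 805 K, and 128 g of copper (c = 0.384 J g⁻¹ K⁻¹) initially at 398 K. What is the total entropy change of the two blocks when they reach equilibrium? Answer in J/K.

Energy balance: T_f = (m₁c₁T₁ + m₂c₂T₂)/(m₁c₁ + m₂c₂) = 778.7 K.
ΔS₁ = m₁c₁ ln(T_f/T₁) = 711.436 × ln(778.7/805) = -23.63 J/K.
ΔS₂ = m₂c₂ ln(T_f/T₂) = 49.152 × ln(778.7/398) = 32.99 J/K.
ΔS_total = -23.63 + 32.99 = 9.36 J/K.

ΔS_total = 9.36 J/K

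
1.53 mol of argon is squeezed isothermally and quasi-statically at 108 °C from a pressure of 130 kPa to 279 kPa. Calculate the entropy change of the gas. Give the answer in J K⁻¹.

ΔS_gas = -9.71 J/K

For an isothermal ideal gas ΔS_gas = nR ln(P₁/P₂) = 1.53 × 8.314 × ln(130/279) = -9.71 J/K.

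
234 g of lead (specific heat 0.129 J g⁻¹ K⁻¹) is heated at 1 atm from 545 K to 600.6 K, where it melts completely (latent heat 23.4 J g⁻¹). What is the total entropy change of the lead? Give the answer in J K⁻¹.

Warming step: ΔS₁ = m c ln(T_tr/T_i) = 234 × 0.129 × ln(600.6/545) = 2.932 J/K.
Phase change: ΔS₂ = +mL/T_tr = 234 × 23.4 / 600.6 = 9.117 J/K.
ΔS_total = (2.932) + (9.117) = 12 J/K.

ΔS = 12 J/K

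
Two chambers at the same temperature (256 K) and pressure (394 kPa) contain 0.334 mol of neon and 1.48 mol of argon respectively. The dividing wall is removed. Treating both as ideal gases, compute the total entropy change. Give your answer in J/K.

ΔS_mix = 7.2 J/K

Mole fractions: x_A = 0.334/1.81 = 0.184, x_B = 0.816.
ΔS_mix = −R(n_A ln x_A + n_B ln x_B) = −8.314 × (0.334 ln 0.184 + 1.48 ln 0.816) = 7.2 J/K.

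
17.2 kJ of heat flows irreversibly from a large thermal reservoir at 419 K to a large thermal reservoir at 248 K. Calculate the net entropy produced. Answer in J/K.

ΔS_hot = −Q/T_H = −17200/419 = -41.05 J/K and ΔS_cold = +Q/T_C = 17200/248 = 69.35 J/K.
ΔS_total = -41.05 + 69.35 = 28.3 J/K, positive as the second law requires.

ΔS_total = 28.3 J/K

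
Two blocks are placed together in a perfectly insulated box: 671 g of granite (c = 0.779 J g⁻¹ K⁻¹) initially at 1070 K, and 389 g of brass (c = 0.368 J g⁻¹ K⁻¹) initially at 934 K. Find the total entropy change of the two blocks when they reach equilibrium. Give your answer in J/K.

Energy balance: T_f = (m₁c₁T₁ + m₂c₂T₂)/(m₁c₁ + m₂c₂) = 1040.8 K.
ΔS₁ = m₁c₁ ln(T_f/T₁) = 522.709 × ln(1040.8/1070) = -14.48 J/K.
ΔS₂ = m₂c₂ ln(T_f/T₂) = 143.152 × ln(1040.8/934) = 15.49 J/K.
ΔS_total = -14.48 + 15.49 = 1.01 J/K.

ΔS_total = 1.01 J/K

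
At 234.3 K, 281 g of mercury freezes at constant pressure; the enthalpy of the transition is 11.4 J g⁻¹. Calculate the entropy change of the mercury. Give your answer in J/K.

Heat released by the substance: Q = −mL = −281 × 11.4 = −3203.4 J.
At constant T, ΔS = Q_rev/T = −3203.4 / 234.3 = -13.7 J/K.

ΔS = -13.7 J/K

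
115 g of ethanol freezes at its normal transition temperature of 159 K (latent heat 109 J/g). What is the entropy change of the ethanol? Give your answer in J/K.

Heat released by the substance: Q = −mL = −115 × 109 = −12535 J.
At constant T, ΔS = Q_rev/T = −12535 / 159 = -78.8 J/K.

ΔS = -78.8 J/K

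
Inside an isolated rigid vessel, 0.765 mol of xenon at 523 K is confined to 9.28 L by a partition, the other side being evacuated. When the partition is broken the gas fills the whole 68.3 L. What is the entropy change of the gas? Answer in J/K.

For an ideal gas in free expansion Q = 0 and W = 0, so T is unchanged.
Entropy is a state function; using a reversible isothermal path, ΔS_gas = nR ln(V₂/V₁) = 0.765 × 8.314 × ln(68.3/9.28) = 12.7 J/K.

ΔS_gas = 12.7 J/K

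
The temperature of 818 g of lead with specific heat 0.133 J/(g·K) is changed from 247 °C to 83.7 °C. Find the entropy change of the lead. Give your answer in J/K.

In kelvin: T₁ = 520.15 K, T₂ = 356.85 K. ΔS = ∫dQ_rev/T = m c ln(T₂/T₁) = 818 × 0.133 × ln(356.85/520.15) = -41 J/K.

ΔS = -41 J/K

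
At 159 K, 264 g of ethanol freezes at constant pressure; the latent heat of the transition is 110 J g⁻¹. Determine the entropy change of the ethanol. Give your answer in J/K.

Heat released by the substance: Q = −mL = −264 × 110 = −29040 J.
At constant T, ΔS = Q_rev/T = −29040 / 159 = -183 J/K.

ΔS = -183 J/K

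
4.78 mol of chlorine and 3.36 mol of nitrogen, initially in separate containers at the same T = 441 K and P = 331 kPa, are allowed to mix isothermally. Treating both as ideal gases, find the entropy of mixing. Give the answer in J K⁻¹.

Mole fractions: x_A = 4.78/8.14 = 0.587, x_B = 0.413.
ΔS_mix = −R(n_A ln x_A + n_B ln x_B) = −8.314 × (4.78 ln 0.587 + 3.36 ln 0.413) = 45.9 J/K.

ΔS_mix = 45.9 J/K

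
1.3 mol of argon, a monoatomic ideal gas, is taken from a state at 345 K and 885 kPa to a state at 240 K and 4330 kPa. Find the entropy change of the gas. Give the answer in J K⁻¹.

ΔS = -27 J/K

ΔS = nC_p ln(T₂/T₁) − nR ln(P₂/P₁), with C_p = 5R/2 = 20.79 J mol⁻¹ K⁻¹ for a monoatomic ideal gas.
ΔS = 1.3 × [20.79 × ln(240/345) − 8.314 × ln(4330/885)] = -27 J/K.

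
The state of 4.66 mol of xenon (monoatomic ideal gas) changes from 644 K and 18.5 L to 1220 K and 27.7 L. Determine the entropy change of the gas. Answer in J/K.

ΔS = 52.8 J/K

Entropy is a state function: ΔS = nC_V ln(T₂/T₁) + nR ln(V₂/V₁), with C_V = 3R/2 = 12.47 J mol⁻¹ K⁻¹ for a monoatomic ideal gas.
ΔS = 4.66 × [12.47 × ln(1220/644) + 8.314 × ln(27.7/18.5)] = 52.8 J/K.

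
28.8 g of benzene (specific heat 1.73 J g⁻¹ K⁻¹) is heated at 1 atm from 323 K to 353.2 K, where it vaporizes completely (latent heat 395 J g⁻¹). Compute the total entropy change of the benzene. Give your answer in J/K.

Warming step: ΔS₁ = m c ln(T_tr/T_i) = 28.8 × 1.73 × ln(353.2/323) = 4.453 J/K.
Phase change: ΔS₂ = +mL/T_tr = 28.8 × 395 / 353.2 = 32.21 J/K.
ΔS_total = (4.453) + (32.21) = 36.7 J/K.

ΔS = 36.7 J/K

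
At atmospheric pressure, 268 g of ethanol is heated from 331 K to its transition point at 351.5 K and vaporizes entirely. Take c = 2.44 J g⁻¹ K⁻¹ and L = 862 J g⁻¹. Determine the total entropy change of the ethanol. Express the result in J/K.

ΔS = 697 J/K

Warming step: ΔS₁ = m c ln(T_tr/T_i) = 268 × 2.44 × ln(351.5/331) = 39.295 J/K.
Phase change: ΔS₂ = +mL/T_tr = 268 × 862 / 351.5 = 657.23 J/K.
ΔS_total = (39.295) + (657.23) = 697 J/K.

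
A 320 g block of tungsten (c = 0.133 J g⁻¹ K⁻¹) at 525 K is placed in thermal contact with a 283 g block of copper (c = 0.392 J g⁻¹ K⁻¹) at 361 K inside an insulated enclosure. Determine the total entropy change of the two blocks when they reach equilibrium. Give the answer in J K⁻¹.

Energy balance: T_f = (m₁c₁T₁ + m₂c₂T₂)/(m₁c₁ + m₂c₂) = 406.47 K.
ΔS₁ = m₁c₁ ln(T_f/T₁) = 42.56 × ln(406.47/525) = -10.89 J/K.
ΔS₂ = m₂c₂ ln(T_f/T₂) = 110.936 × ln(406.47/361) = 13.16 J/K.
ΔS_total = -10.89 + 13.16 = 2.27 J/K.

ΔS_total = 2.27 J/K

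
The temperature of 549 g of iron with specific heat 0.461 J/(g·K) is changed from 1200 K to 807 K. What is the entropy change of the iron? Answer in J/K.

ΔS = -100 J/K

ΔS = ∫dQ_rev/T = m c ln(T₂/T₁) = 549 × 0.461 × ln(807/1200) = -100 J/K.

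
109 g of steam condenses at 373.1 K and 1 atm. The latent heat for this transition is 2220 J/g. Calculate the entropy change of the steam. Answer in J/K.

Heat released by the substance: Q = −mL = −109 × 2220 = −241980 J.
At constant T, ΔS = Q_rev/T = −241980 / 373.1 = -649 J/K.

ΔS = -649 J/K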